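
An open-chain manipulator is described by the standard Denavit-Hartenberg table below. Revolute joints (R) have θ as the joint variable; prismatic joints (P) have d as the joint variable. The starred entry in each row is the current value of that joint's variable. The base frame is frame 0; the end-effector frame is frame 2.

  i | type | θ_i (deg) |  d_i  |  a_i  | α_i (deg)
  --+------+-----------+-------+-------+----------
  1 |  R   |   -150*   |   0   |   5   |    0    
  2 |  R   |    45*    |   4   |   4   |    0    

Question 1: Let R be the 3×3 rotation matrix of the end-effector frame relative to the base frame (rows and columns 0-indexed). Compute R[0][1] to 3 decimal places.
0.966

End-effector y-axis (col 1 of R) = (0.9659,-0.2588,0.0000)
R[0][1] = 0.9659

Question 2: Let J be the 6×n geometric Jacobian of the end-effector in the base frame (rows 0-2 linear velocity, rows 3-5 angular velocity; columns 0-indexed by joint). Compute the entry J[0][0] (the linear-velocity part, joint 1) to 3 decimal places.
6.364

axis z_0 = ẑ; lever o_n−o_0 = (-5.3654,-6.3637,4.0000)
cross product → J_v[:, 0] = (6.3637,-5.3654,0.0000)
J_ω[:, 0] = z_0
entry J[0][0] = 6.3637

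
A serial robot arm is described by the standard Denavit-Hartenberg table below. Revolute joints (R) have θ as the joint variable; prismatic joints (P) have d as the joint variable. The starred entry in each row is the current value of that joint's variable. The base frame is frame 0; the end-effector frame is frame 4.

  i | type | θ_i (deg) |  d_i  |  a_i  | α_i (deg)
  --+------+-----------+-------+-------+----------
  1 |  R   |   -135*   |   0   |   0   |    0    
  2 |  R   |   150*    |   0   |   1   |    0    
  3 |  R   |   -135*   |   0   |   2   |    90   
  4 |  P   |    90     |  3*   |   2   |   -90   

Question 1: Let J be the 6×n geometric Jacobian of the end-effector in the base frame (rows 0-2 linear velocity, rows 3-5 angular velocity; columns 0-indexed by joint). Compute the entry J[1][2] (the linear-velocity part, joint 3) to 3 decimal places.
-3.598

axis z_2 = (0.0000,0.0000,1.0000); lever o_n−o_2 = (-3.5981,-0.2321,2.0000)
cross product → J_v[:, 2] = (0.2321,-3.5981,0.0000)
J_ω[:, 2] = z_2
entry J[1][2] = -3.5981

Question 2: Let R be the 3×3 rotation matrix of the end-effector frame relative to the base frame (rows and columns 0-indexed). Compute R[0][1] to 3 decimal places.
0.866

End-effector y-axis (col 1 of R) = (0.8660,-0.5000,-0.0000)
R[0][1] = 0.8660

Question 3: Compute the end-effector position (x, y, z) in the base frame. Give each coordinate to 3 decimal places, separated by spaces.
after link 1: o_1 = (0.0000, 0.0000, 0.0000)
after link 2: o_2 = (0.9659, 0.2588, 0.0000)
after link 3: o_3 = (-0.0341, -1.4732, 0.0000)
after link 4: o_4 = (-2.6322, 0.0268, 2.0000)

-2.632 0.027 2.000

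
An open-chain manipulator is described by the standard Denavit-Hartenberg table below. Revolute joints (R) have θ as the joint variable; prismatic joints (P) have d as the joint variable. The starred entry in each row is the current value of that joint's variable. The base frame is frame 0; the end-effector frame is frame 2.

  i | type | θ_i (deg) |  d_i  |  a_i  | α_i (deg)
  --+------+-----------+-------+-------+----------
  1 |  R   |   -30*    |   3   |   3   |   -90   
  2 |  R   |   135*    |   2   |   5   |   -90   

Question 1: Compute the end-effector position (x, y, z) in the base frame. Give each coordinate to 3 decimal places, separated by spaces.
0.536 2.000 -0.536

after link 1: o_1 = (2.5981, -1.5000, 3.0000)
after link 2: o_2 = (0.5362, 1.9998, -0.5355)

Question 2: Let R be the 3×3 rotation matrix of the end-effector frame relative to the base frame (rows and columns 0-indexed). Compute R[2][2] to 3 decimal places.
End-effector z-axis (col 2 of R) = (-0.6124,0.3536,0.7071)
R[2][2] = 0.7071

0.707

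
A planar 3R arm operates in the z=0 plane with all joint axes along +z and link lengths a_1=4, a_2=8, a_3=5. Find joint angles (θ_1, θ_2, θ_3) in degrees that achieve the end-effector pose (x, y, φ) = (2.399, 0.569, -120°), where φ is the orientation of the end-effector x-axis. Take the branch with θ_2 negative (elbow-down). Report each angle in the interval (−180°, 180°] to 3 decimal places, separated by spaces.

134.999 -119.998 -135.001

wrist centre = target − a_3·(cos φ, sin φ) = (4.8990, 4.8991)
cos θ_2 = (48.0016−4²−8²)/(2·4·8) = -0.5000; θ_2 = -119.9983° (elbow-down)
β = atan2(4.8991,4.8990) = 45.0007°; ψ = atan2(-6.9283,0.0002) = -89.9983°
θ_1 = β − ψ = 134.9990°
θ_3 = φ − θ_1 − θ_2 = -135.0007° (wrapped to (-180°,180°])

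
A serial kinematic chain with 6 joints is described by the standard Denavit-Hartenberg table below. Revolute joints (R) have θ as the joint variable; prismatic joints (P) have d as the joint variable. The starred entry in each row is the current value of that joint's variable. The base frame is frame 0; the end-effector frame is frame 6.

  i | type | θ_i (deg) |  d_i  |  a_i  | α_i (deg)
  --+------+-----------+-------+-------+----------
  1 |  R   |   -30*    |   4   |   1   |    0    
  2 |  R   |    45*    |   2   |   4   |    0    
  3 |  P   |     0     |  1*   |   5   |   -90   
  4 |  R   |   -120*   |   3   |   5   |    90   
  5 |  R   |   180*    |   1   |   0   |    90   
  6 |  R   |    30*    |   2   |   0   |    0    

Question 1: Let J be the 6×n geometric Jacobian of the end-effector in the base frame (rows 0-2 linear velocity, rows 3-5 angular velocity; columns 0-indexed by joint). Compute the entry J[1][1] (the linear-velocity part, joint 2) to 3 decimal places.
4.148

axis z_1 = (0.0000,0.0000,1.0000); lever o_n−o_1 = (4.1479,6.2878,6.8301)
cross product → J_v[:, 1] = (-6.2878,4.1479,0.0000)
J_ω[:, 1] = z_1
entry J[1][1] = 4.1479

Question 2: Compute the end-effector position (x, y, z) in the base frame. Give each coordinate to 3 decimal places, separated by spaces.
5.014 5.788 10.830

after link 1: o_1 = (0.8660, -0.5000, 4.0000)
after link 2: o_2 = (4.7297, 0.5353, 6.0000)
after link 3: o_3 = (9.5594, 1.8294, 7.0000)
after link 4: o_4 = (6.3681, 4.0801, 11.3301)
after link 5: o_5 = (5.5316, 3.8560, 10.8301)
after link 6: o_6 = (5.0139, 5.7878, 10.8301)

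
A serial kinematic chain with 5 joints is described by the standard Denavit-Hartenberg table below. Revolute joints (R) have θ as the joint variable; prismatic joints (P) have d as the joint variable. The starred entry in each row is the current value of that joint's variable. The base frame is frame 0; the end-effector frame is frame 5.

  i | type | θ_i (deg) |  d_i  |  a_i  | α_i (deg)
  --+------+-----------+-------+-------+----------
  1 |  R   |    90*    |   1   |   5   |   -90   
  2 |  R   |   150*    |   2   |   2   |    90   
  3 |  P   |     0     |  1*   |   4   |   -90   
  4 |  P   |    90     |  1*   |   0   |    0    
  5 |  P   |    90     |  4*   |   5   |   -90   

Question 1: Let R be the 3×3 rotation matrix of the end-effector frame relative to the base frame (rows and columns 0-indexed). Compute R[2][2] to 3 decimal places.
End-effector z-axis (col 2 of R) = (-0.0000,0.5000,-0.8660)
R[2][2] = -0.8660

-0.866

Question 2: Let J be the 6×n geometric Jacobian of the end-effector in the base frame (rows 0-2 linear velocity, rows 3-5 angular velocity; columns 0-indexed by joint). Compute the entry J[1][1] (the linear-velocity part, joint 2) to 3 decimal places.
-1.366

axis z_1 = (-1.0000,0.0000,0.0000); lever o_n−o_1 = (-7.0000,-0.3660,-1.3660)
cross product → J_v[:, 1] = (-0.0000,-1.3660,0.3660)
J_ω[:, 1] = z_1
entry J[1][1] = -1.3660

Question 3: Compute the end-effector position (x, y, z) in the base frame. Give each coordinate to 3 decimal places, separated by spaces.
-7.000 4.634 -0.366

after link 1: o_1 = (0.0000, 5.0000, 1.0000)
after link 2: o_2 = (-2.0000, 3.2679, 0.0000)
after link 3: o_3 = (-2.0000, 0.3038, -2.8660)
after link 4: o_4 = (-3.0000, 0.3038, -2.8660)
after link 5: o_5 = (-7.0000, 4.6340, -0.3660)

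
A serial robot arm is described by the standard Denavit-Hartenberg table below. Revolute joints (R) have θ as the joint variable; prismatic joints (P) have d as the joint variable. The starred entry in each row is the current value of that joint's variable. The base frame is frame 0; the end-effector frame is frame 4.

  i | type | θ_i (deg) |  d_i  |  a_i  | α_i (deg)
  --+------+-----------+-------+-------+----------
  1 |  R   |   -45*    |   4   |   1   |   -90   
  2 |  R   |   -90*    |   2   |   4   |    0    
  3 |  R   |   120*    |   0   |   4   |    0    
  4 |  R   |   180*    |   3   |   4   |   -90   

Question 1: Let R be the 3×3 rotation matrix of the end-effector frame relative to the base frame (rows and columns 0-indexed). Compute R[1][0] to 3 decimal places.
0.612

End-effector x-axis (col 0 of R) = (-0.6124,0.6124,0.5000)
R[1][0] = 0.6124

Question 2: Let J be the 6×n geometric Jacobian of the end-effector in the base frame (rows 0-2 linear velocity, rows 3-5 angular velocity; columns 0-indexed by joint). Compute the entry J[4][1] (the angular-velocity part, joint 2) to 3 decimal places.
axis z_1 = (0.7071,0.7071,0.0000); lever o_n−o_1 = (3.5355,3.5355,4.0000)
cross product → J_v[:, 1] = (2.8284,-2.8284,0.0000)
J_ω[:, 1] = z_1
entry J[4][1] = 0.7071

0.707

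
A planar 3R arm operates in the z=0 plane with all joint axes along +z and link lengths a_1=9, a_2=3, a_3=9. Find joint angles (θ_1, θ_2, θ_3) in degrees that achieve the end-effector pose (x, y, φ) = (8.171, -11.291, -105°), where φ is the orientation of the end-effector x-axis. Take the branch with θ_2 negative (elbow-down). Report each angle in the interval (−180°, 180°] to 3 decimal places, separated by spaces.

wrist centre = target − a_3·(cos φ, sin φ) = (10.5004, -2.5977)
cos θ_2 = (117.0057−9²−3²)/(2·9·3) = 0.5001; θ_2 = -59.9930° (elbow-down)
β = atan2(-2.5977,10.5004) = -13.8953°; ψ = atan2(-2.5979,10.5003) = -13.8965°
θ_1 = β − ψ = 0.0012°
θ_3 = φ − θ_1 − θ_2 = -45.0082° (wrapped to (-180°,180°])

0.001 -59.993 -45.008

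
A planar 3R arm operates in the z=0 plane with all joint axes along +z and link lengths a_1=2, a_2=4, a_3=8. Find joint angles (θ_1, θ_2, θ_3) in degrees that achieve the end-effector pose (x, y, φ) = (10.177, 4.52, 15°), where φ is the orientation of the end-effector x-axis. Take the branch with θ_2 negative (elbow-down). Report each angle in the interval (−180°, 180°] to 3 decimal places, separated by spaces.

134.997 -119.999 0.002

wrist centre = target − a_3·(cos φ, sin φ) = (2.4496, 2.4494)
cos θ_2 = (12.0003−2²−4²)/(2·2·4) = -0.5000; θ_2 = -119.9988° (elbow-down)
β = atan2(2.4494,2.4496) = 44.9983°; ψ = atan2(-3.4641,0.0001) = -89.9988°
θ_1 = β − ψ = 134.9970°
θ_3 = φ − θ_1 − θ_2 = 0.0017° (wrapped to (-180°,180°])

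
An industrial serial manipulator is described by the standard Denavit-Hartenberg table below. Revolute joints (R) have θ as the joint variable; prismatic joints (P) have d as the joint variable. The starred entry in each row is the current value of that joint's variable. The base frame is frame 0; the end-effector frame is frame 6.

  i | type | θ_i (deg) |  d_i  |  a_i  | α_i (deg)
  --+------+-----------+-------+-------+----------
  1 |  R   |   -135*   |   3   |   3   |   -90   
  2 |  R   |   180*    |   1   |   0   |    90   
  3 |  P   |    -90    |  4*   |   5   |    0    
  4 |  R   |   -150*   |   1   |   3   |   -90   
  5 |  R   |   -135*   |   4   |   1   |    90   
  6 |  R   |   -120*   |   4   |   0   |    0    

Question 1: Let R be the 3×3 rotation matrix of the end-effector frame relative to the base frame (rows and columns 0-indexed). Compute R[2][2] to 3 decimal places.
0.707

End-effector z-axis (col 2 of R) = (-0.1830,0.6830,0.7071)
R[2][2] = 0.7071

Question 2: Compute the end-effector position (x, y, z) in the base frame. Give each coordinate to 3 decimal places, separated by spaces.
after link 1: o_1 = (-2.1213, -2.1213, 3.0000)
after link 2: o_2 = (-1.4142, -2.8284, 3.0000)
after link 3: o_3 = (-4.9497, 0.7071, -1.0000)
after link 4: o_4 = (-4.1733, -2.1907, -2.0000)
after link 5: o_5 = (-8.2200, -2.5429, -2.7071)
after link 6: o_6 = (-8.9521, 0.1891, 0.1213)

-8.952 0.189 0.121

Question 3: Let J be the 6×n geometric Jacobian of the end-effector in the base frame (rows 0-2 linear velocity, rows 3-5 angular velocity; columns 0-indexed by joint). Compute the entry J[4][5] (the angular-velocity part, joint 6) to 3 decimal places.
0.683

axis z_5 = (-0.1830,0.6830,0.7071); lever o_n−o_5 = (-0.7321,2.7321,2.8284)
cross product → J_v[:, 5] = (0.0000,-0.0000,0.0000)
J_ω[:, 5] = z_5
entry J[4][5] = 0.6830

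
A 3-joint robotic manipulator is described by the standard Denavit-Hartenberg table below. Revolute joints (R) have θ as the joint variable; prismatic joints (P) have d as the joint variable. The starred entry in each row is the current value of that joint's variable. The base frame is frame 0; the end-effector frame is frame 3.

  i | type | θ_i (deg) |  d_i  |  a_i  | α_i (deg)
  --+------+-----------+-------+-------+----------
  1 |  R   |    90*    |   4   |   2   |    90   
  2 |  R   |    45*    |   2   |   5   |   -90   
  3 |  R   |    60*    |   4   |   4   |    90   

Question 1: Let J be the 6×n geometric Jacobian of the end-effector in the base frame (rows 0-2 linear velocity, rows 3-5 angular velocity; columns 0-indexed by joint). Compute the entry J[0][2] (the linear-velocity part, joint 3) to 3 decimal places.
-2.000

axis z_2 = (-0.0000,-0.7071,0.7071); lever o_n−o_2 = (-3.4641,-1.4142,4.2426)
cross product → J_v[:, 2] = (-2.0000,-2.4495,-2.4495)
J_ω[:, 2] = z_2
entry J[0][2] = -2.0000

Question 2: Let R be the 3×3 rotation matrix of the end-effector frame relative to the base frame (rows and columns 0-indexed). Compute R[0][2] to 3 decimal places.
End-effector z-axis (col 2 of R) = (0.5000,0.6124,0.6124)
R[0][2] = 0.5000

0.500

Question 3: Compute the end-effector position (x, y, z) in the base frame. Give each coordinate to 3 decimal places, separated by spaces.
-1.464 4.121 11.778

after link 1: o_1 = (0.0000, 2.0000, 4.0000)
after link 2: o_2 = (2.0000, 5.5355, 7.5355)
after link 3: o_3 = (-1.4641, 4.1213, 11.7782)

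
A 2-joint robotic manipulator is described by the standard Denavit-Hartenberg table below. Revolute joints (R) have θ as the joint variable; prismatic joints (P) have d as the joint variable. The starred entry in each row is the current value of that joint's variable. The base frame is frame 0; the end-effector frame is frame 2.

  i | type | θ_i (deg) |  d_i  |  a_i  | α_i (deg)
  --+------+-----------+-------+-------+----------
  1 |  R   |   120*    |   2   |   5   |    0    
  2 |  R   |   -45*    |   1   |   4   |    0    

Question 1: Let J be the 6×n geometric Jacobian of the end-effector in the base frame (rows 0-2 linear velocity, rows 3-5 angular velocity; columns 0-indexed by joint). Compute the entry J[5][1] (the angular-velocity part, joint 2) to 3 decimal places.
axis z_1 = (0.0000,0.0000,1.0000); lever o_n−o_1 = (1.0353,3.8637,1.0000)
cross product → J_v[:, 1] = (-3.8637,1.0353,0.0000)
J_ω[:, 1] = z_1
entry J[5][1] = 1.0000

1.000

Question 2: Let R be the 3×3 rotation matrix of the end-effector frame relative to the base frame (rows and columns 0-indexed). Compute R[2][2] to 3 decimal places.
1.000

End-effector z-axis (col 2 of R) = (0.0000,0.0000,1.0000)
R[2][2] = 1.0000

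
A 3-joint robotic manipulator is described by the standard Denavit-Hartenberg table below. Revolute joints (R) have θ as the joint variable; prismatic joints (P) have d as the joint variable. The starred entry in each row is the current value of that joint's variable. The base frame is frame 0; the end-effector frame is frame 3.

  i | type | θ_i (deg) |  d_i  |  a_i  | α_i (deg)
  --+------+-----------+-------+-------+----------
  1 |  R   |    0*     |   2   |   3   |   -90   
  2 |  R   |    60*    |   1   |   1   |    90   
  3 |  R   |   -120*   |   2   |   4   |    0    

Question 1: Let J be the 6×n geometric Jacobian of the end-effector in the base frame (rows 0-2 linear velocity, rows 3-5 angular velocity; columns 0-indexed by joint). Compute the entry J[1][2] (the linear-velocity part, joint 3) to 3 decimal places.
-2.000

axis z_2 = (0.8660,0.0000,0.5000); lever o_n−o_2 = (0.7321,-3.4641,2.7321)
cross product → J_v[:, 2] = (1.7321,-2.0000,-3.0000)
J_ω[:, 2] = z_2
entry J[1][2] = -2.0000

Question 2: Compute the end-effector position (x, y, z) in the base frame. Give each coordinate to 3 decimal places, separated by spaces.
4.232 -2.464 3.866

after link 1: o_1 = (3.0000, 0.0000, 2.0000)
after link 2: o_2 = (3.5000, 1.0000, 1.1340)
after link 3: o_3 = (4.2321, -2.4641, 3.8660)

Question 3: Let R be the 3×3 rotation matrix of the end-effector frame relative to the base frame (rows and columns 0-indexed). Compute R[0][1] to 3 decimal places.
End-effector y-axis (col 1 of R) = (0.4330,-0.5000,-0.7500)
R[0][1] = 0.4330

0.433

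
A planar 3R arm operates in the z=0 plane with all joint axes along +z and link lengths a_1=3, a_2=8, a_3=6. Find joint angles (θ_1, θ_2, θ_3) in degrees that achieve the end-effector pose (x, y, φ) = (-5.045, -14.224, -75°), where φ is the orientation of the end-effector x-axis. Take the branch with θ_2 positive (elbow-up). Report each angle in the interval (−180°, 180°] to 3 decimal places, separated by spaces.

wrist centre = target − a_3·(cos φ, sin φ) = (-6.5979, -8.4284)
cos θ_2 = (114.5712−3²−8²)/(2·3·8) = 0.8661; θ_2 = 29.9954° (elbow-up)
β = atan2(-8.4284,-6.5979) = -128.0544°; ψ = atan2(3.9994,9.9285) = 21.9407°
θ_1 = β − ψ = -149.9951°
θ_3 = φ − θ_1 − θ_2 = 44.9997° (wrapped to (-180°,180°])

-149.995 29.995 45.000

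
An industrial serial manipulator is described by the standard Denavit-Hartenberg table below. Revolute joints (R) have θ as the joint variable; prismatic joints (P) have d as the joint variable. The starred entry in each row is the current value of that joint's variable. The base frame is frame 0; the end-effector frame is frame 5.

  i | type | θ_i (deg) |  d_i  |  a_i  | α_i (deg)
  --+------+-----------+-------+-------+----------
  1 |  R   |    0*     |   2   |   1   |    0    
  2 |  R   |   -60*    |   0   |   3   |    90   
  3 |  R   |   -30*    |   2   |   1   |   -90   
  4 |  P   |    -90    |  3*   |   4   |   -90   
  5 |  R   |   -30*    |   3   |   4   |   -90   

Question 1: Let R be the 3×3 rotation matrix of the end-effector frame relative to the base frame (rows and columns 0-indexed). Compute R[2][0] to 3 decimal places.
0.433

End-effector x-axis (col 0 of R) = (-0.6250,-0.6495,0.4330)
R[2][0] = 0.4330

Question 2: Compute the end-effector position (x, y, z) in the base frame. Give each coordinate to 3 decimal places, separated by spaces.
-2.714 -12.495 4.330

after link 1: o_1 = (1.0000, 0.0000, 2.0000)
after link 2: o_2 = (2.5000, -2.5981, 2.0000)
after link 3: o_3 = (1.2010, -4.3481, 1.5000)
after link 4: o_4 = (-1.5131, -7.6471, 4.0981)
after link 5: o_5 = (-2.7141, -12.4952, 4.3301)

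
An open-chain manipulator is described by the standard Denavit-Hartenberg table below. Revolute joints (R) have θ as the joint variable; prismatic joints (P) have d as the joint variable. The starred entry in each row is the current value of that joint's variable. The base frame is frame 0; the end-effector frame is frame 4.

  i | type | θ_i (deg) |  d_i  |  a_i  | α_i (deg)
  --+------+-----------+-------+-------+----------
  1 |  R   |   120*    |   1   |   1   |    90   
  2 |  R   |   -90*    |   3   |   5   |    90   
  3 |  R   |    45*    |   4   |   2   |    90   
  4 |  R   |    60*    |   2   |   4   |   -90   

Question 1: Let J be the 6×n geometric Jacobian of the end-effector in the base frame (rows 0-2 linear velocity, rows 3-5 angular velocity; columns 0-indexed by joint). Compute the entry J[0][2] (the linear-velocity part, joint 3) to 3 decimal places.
axis z_2 = (0.5000,-0.8660,-0.0000); lever o_n−o_2 = (4.9568,-5.7570,-4.2426)
cross product → J_v[:, 2] = (3.6742,2.1213,1.4142)
J_ω[:, 2] = z_2
entry J[0][2] = 3.6742

3.674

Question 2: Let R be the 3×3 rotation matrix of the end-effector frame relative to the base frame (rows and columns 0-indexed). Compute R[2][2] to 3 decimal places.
0.612

End-effector z-axis (col 2 of R) = (-0.2803,-0.7392,0.6124)
R[2][2] = 0.6124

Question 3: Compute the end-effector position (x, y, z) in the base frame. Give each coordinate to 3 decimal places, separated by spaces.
after link 1: o_1 = (-0.5000, 0.8660, 1.0000)
after link 2: o_2 = (2.0981, 2.3660, -4.0000)
after link 3: o_3 = (5.3228, -0.3910, -5.4142)
after link 4: o_4 = (7.0549, -3.3910, -8.2426)

7.055 -3.391 -8.243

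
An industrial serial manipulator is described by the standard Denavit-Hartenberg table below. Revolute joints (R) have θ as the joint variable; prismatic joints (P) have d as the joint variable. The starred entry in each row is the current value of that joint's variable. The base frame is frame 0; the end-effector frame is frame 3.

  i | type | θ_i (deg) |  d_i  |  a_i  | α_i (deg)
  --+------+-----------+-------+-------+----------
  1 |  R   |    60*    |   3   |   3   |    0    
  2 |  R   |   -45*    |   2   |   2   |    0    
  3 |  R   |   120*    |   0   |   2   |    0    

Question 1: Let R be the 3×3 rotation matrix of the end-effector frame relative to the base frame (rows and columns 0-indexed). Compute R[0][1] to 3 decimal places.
-0.707

End-effector y-axis (col 1 of R) = (-0.7071,-0.7071,0.0000)
R[0][1] = -0.7071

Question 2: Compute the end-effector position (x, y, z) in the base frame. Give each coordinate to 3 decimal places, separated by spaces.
after link 1: o_1 = (1.5000, 2.5981, 3.0000)
after link 2: o_2 = (3.4319, 3.1157, 5.0000)
after link 3: o_3 = (2.0176, 4.5299, 5.0000)

2.018 4.530 5.000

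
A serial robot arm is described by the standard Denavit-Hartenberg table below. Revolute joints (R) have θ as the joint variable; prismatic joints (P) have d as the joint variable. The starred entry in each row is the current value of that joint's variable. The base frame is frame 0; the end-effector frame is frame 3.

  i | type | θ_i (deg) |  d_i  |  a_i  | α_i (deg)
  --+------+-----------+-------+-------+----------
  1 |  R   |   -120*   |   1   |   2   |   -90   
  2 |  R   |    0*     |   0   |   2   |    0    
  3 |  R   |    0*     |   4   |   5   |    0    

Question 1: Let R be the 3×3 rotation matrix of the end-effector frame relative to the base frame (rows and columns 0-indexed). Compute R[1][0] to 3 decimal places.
End-effector x-axis (col 0 of R) = (-0.5000,-0.8660,0.0000)
R[1][0] = -0.8660

-0.866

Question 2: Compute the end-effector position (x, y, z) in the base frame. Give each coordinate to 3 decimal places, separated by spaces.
after link 1: o_1 = (-1.0000, -1.7321, 1.0000)
after link 2: o_2 = (-2.0000, -3.4641, 1.0000)
after link 3: o_3 = (-1.0359, -9.7942, 1.0000)

-1.036 -9.794 1.000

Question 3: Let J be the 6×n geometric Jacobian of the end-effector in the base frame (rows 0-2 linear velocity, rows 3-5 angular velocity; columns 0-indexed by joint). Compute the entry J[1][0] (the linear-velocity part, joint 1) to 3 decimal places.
-1.036

axis z_0 = ẑ; lever o_n−o_0 = (-1.0359,-9.7942,1.0000)
cross product → J_v[:, 0] = (9.7942,-1.0359,0.0000)
J_ω[:, 0] = z_0
entry J[1][0] = -1.0359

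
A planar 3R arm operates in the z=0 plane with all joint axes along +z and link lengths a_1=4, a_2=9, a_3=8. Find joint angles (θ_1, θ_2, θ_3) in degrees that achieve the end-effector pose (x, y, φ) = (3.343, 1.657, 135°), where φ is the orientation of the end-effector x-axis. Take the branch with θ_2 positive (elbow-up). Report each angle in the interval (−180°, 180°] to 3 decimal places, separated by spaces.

-90.002 90.003 134.999

wrist centre = target − a_3·(cos φ, sin φ) = (8.9999, -3.9999)
cos θ_2 = (96.9962−4²−9²)/(2·4·9) = -0.0001; θ_2 = 90.0030° (elbow-up)
β = atan2(-3.9999,8.9999) = -23.9621°; ψ = atan2(9.0000,3.9995) = 66.0400°
θ_1 = β − ψ = -90.0021°
θ_3 = φ − θ_1 − θ_2 = 134.9991° (wrapped to (-180°,180°])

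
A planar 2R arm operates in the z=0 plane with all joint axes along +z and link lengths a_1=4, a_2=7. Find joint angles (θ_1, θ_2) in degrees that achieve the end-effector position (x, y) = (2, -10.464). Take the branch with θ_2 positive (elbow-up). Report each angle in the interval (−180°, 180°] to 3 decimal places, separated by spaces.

cos θ_2 = (113.4953−4²−7²)/(2·4·7) = 0.8660; θ_2 = 30.0044° (elbow-up)
β = atan2(-10.4640,2.0000) = -79.1795°; ψ = atan2(3.5005,10.0619) = 19.1824°
θ_1 = β − ψ = -98.3619°

-98.362 30.004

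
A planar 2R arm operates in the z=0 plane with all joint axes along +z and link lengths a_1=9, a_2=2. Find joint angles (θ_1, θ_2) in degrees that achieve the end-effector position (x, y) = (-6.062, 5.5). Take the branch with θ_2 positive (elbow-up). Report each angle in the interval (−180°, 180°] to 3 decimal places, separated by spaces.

125.567 120.004

cos θ_2 = (66.9978−9²−2²)/(2·9·2) = -0.5001; θ_2 = 120.0040° (elbow-up)
β = atan2(5.5000,-6.0620) = 137.7828°; ψ = atan2(1.7320,7.9999) = 12.2161°
θ_1 = β − ψ = 125.5668°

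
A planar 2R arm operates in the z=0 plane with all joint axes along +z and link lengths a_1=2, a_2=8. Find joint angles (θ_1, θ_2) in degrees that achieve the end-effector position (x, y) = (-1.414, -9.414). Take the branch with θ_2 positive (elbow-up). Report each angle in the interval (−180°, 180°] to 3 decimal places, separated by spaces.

cos θ_2 = (90.6228−2²−8²)/(2·2·8) = 0.7070; θ_2 = 45.0117° (elbow-up)
β = atan2(-9.4140,-1.4140) = -98.5421°; ψ = atan2(5.6580,7.6557) = 36.4666°
θ_1 = β − ψ = -135.0087°

-135.009 45.012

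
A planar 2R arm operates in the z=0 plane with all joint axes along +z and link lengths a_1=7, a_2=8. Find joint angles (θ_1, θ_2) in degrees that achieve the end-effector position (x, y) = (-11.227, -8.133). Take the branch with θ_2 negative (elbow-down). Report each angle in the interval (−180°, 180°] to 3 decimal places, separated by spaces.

-119.996 -45.003

cos θ_2 = (192.1912−7²−8²)/(2·7·8) = 0.7071; θ_2 = -45.0034° (elbow-down)
β = atan2(-8.1330,-11.2270) = -144.0799°; ψ = atan2(-5.6572,12.6565) = -24.0836°
θ_1 = β − ψ = -119.9963°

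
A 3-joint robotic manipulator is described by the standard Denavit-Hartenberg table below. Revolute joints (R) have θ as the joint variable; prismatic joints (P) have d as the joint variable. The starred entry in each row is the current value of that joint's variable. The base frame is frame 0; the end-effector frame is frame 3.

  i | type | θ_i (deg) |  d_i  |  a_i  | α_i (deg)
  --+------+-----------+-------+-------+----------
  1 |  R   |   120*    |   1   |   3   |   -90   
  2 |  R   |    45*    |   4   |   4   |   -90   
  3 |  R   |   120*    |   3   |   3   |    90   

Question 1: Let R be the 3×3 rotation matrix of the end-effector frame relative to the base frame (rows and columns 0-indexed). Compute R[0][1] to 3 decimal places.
0.354

End-effector y-axis (col 1 of R) = (0.3536,-0.6124,-0.7071)
R[0][1] = 0.3536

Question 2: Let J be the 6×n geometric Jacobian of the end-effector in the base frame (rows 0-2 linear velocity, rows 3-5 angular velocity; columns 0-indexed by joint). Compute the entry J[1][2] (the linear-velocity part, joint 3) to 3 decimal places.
axis z_2 = (0.3536,-0.6124,-0.7071); lever o_n−o_2 = (3.8410,-1.4566,-1.0607)
cross product → J_v[:, 2] = (-0.3805,-2.3410,1.8371)
J_ω[:, 2] = z_2
entry J[1][2] = -2.3410

-2.341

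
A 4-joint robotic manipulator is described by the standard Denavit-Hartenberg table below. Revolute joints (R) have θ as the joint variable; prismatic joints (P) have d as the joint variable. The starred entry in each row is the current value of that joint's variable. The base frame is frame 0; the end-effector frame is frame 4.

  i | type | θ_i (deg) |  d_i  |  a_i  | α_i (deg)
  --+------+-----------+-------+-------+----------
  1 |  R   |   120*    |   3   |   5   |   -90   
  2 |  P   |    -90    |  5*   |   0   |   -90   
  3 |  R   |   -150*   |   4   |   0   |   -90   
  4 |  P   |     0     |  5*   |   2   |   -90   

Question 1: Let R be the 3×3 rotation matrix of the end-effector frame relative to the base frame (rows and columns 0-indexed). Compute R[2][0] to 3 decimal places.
End-effector x-axis (col 0 of R) = (-0.4330,-0.2500,-0.8660)
R[2][0] = -0.8660

-0.866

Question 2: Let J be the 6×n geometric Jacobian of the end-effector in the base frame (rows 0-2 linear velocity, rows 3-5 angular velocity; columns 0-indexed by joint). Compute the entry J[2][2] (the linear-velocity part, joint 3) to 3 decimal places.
5.330

axis z_2 = (-0.5000,0.8660,-0.0000); lever o_n−o_2 = (-6.6160,0.7990,0.7679)
cross product → J_v[:, 2] = (0.6651,0.3840,5.3301)
J_ω[:, 2] = z_2
entry J[2][2] = 5.3301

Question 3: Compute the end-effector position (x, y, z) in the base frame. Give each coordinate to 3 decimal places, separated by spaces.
-13.446 2.629 3.768

after link 1: o_1 = (-2.5000, 4.3301, 3.0000)
after link 2: o_2 = (-6.8301, 1.8301, 3.0000)
after link 3: o_3 = (-8.8301, 5.2942, 3.0000)
after link 4: o_4 = (-13.4462, 2.6292, 3.7679)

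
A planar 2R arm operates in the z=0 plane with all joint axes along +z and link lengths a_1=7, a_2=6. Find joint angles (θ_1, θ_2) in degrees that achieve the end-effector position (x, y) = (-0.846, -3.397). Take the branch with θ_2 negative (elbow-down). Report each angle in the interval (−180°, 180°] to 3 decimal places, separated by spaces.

cos θ_2 = (12.2553−7²−6²)/(2·7·6) = -0.8660; θ_2 = -149.9980° (elbow-down)
β = atan2(-3.3970,-0.8460) = -103.9846°; ψ = atan2(-3.0002,1.8040) = -58.9823°
θ_1 = β − ψ = -45.0023°

-45.002 -149.998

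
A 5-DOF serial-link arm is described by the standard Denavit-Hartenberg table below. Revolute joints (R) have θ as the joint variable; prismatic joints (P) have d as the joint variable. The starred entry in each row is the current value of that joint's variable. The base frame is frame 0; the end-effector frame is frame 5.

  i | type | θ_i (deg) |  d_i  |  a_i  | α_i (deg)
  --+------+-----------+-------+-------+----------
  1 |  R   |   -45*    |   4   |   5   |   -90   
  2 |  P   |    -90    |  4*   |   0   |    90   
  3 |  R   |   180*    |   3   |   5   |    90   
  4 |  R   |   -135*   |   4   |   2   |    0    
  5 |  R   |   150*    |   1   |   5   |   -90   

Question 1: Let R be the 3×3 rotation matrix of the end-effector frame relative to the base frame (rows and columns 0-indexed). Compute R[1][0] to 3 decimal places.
End-effector x-axis (col 0 of R) = (-0.1830,0.1830,-0.9659)
R[1][0] = 0.1830

0.183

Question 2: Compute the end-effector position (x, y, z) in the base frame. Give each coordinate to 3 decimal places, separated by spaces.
7.863 4.865 -4.415

after link 1: o_1 = (3.5355, -3.5355, 4.0000)
after link 2: o_2 = (6.3640, -0.7071, 4.0000)
after link 3: o_3 = (4.2426, 1.4142, -1.0000)
after link 4: o_4 = (8.0711, 3.2426, 0.4142)
after link 5: o_5 = (7.8631, 4.8648, -4.4154)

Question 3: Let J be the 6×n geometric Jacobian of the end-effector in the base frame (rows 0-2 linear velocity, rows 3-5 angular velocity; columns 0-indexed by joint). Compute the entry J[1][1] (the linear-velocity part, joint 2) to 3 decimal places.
prismatic axis z_1 = (0.7071,0.7071,0.0000)
J_v[:, 1] = z_1; J_ω[:, 1] = (0,0,0)
entry J[1][1] = 0.7071

0.707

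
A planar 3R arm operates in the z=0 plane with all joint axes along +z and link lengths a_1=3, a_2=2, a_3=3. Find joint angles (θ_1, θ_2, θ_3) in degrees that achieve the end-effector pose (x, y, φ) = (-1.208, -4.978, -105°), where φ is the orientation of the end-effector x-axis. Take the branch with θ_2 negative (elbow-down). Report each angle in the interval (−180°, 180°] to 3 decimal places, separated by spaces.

-59.993 -135.008 90.001

wrist centre = target − a_3·(cos φ, sin φ) = (-0.4315, -2.0802)
cos θ_2 = (4.5136−3²−2²)/(2·3·2) = -0.7072; θ_2 = -135.0079° (elbow-down)
β = atan2(-2.0802,-0.4315) = -101.7198°; ψ = atan2(-1.4140,1.5856) = -41.7263°
θ_1 = β − ψ = -59.9935°
θ_3 = φ − θ_1 − θ_2 = 90.0013° (wrapped to (-180°,180°])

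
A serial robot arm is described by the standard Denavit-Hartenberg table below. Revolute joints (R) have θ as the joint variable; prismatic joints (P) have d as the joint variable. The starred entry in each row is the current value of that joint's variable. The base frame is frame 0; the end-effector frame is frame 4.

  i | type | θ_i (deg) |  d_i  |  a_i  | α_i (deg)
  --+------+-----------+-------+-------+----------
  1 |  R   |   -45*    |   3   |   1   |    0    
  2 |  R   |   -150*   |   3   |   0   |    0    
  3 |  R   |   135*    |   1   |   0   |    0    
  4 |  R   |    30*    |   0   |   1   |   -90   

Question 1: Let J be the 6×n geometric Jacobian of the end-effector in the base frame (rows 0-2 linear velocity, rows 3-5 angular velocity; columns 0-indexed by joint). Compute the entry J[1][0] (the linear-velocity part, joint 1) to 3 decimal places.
1.573

axis z_0 = ẑ; lever o_n−o_0 = (1.5731,-1.2071,7.0000)
cross product → J_v[:, 0] = (1.2071,1.5731,-0.0000)
J_ω[:, 0] = z_0
entry J[1][0] = 1.5731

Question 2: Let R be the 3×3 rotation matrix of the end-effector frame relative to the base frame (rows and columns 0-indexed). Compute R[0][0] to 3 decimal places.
End-effector x-axis (col 0 of R) = (0.8660,-0.5000,0.0000)
R[0][0] = 0.8660

0.866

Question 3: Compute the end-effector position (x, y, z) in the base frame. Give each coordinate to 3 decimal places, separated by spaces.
1.573 -1.207 7.000

after link 1: o_1 = (0.7071, -0.7071, 3.0000)
after link 2: o_2 = (0.7071, -0.7071, 6.0000)
after link 3: o_3 = (0.7071, -0.7071, 7.0000)
after link 4: o_4 = (1.5731, -1.2071, 7.0000)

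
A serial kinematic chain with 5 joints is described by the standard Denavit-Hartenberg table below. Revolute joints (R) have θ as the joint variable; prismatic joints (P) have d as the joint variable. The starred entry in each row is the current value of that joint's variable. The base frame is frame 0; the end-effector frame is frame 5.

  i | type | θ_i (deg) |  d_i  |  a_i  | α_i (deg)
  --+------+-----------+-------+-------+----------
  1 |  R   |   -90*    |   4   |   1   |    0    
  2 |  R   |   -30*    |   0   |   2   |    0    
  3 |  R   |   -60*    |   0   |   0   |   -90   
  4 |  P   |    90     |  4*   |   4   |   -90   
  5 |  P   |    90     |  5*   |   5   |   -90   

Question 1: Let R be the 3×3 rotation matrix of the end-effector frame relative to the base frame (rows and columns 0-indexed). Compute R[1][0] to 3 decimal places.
1.000

End-effector x-axis (col 0 of R) = (-0.0000,1.0000,-0.0000)
R[1][0] = 1.0000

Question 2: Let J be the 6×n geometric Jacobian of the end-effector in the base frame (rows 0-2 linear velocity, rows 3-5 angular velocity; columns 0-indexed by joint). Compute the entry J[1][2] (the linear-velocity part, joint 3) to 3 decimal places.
5.000

axis z_2 = (0.0000,0.0000,1.0000); lever o_n−o_2 = (5.0000,1.0000,-4.0000)
cross product → J_v[:, 2] = (-1.0000,5.0000,0.0000)
J_ω[:, 2] = z_2
entry J[1][2] = 5.0000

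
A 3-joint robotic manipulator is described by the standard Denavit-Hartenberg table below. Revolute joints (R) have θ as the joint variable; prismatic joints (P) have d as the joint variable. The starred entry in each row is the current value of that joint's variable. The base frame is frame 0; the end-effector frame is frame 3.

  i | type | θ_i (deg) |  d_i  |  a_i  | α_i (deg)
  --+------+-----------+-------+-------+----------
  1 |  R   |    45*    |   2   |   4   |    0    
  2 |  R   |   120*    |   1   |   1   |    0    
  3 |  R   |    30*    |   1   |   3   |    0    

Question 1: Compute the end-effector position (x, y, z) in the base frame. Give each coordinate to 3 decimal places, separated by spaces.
-1.035 2.311 4.000

after link 1: o_1 = (2.8284, 2.8284, 2.0000)
after link 2: o_2 = (1.8625, 3.0872, 3.0000)
after link 3: o_3 = (-1.0353, 2.3108, 4.0000)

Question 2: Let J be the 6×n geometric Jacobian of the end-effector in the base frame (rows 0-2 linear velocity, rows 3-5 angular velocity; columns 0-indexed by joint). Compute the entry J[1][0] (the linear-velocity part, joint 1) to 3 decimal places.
axis z_0 = ẑ; lever o_n−o_0 = (-1.0353,2.3108,4.0000)
cross product → J_v[:, 0] = (-2.3108,-1.0353,0.0000)
J_ω[:, 0] = z_0
entry J[1][0] = -1.0353

-1.035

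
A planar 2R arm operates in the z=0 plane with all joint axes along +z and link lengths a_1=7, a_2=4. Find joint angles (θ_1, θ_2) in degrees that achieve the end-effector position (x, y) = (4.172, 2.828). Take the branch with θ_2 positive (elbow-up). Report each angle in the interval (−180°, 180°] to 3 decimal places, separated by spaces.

-0.007 134.998

cos θ_2 = (25.4032−7²−4²)/(2·7·4) = -0.7071; θ_2 = 134.9983° (elbow-up)
β = atan2(2.8280,4.1720) = 34.1315°; ψ = atan2(2.8285,4.1717) = 34.1385°
θ_1 = β − ψ = -0.0070°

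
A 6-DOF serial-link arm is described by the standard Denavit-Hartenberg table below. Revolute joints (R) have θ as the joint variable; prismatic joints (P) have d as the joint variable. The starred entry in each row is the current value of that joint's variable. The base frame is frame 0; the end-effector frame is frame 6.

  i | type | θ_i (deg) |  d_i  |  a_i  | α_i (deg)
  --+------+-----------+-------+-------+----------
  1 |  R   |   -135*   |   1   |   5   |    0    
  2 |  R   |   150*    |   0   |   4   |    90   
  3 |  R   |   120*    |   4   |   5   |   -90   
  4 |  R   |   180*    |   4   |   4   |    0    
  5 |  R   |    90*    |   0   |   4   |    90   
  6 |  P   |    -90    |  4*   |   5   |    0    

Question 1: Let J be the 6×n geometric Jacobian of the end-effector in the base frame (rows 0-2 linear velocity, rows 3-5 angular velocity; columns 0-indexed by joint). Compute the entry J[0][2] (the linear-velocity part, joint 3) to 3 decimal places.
2.027

axis z_2 = (0.2588,-0.9659,0.0000); lever o_n−o_2 = (4.3560,-7.1150,-2.0981)
cross product → J_v[:, 2] = (2.0266,0.5430,2.3660)
J_ω[:, 2] = z_2
entry J[0][2] = 2.0266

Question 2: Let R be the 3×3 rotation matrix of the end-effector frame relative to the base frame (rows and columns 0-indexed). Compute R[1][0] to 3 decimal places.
End-effector x-axis (col 0 of R) = (0.8365,0.2241,0.5000)
R[1][0] = 0.2241

0.224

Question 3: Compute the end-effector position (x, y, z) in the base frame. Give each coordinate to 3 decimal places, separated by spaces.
after link 1: o_1 = (-3.5355, -3.5355, 1.0000)
after link 2: o_2 = (0.3282, -2.5003, 1.0000)
after link 3: o_3 = (-1.0514, -7.0110, 5.3301)
after link 4: o_4 = (-2.4656, -7.3899, -0.1340)
after link 5: o_5 = (-1.4303, -11.2536, -0.1340)
after link 6: o_6 = (4.6841, -9.6153, -1.0981)

4.684 -9.615 -1.098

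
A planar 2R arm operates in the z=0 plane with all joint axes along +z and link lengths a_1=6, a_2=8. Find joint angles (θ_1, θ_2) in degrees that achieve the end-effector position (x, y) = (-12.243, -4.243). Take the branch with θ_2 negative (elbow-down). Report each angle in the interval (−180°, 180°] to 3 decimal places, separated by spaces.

-135.005 -44.990

cos θ_2 = (167.8941−6²−8²)/(2·6·8) = 0.7072; θ_2 = -44.9900° (elbow-down)
β = atan2(-4.2430,-12.2430) = -160.8855°; ψ = atan2(-5.6559,11.6578) = -25.8806°
θ_1 = β − ψ = -135.0049°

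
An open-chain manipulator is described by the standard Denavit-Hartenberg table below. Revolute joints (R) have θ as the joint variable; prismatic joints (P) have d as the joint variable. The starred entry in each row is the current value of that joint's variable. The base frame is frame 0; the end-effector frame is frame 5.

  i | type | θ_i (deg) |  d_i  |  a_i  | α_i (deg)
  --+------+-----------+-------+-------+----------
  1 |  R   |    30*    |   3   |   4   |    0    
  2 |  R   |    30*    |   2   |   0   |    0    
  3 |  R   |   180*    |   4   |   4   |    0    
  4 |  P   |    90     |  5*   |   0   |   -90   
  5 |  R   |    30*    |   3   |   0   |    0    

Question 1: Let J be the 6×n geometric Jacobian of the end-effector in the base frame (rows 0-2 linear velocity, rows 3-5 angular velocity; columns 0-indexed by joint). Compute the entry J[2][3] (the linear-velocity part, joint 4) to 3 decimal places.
1.000

prismatic axis z_3 = (0.0000,0.0000,1.0000)
J_v[:, 3] = z_3; J_ω[:, 3] = (0,0,0)
entry J[2][3] = 1.0000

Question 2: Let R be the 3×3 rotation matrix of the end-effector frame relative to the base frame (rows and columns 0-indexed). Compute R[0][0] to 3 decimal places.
End-effector x-axis (col 0 of R) = (0.7500,-0.4330,-0.5000)
R[0][0] = 0.7500

0.750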